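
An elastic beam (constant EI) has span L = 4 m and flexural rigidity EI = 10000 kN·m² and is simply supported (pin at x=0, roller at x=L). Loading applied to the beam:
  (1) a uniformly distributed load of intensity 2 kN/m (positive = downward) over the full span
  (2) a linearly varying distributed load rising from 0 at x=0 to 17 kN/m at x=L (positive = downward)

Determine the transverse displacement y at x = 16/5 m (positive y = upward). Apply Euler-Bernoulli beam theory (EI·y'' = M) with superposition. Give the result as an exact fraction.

Load 1 — uniform load w=2 kN/m over full span:
  y_1 = -wx(L³-2Lx²+x³)/(24EI) = -2·(16/5)·(4³-2·4·(16/5)²+(16/5)³)/(24·10000) = -464/1171875 m
Load 2 — triangular load w₀=17 kN/m (0→w₀ over full span):
  y_2 = -w₀x(7L⁴-10L²x²+3x⁴)/(360LEI) = -17·(16/5)·(7·4⁴-10·4²·(16/5)²+3·(16/5)⁴)/(360·4·10000) = -17272/9765625 m
Superposition: y = Σ y_i = -63416/29296875 m ≈ -0.002165 m

y(16/5) = -63416/29296875 m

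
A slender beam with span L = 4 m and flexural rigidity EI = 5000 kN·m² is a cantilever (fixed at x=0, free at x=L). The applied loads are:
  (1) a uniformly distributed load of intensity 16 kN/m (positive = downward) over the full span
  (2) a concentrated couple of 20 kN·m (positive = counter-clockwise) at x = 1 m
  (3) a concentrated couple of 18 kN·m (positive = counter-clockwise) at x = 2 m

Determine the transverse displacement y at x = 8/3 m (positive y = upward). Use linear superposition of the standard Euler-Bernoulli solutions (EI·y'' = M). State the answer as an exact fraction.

y(8/3) = -22261/607500 m

Load 1 — uniform load w=16 kN/m over full span:
  y_1 = -wx²(x²-4Lx+6L²)/(24EI) = -16·(8/3)²·((8/3)²-4·4·(8/3)+6·4²)/(24·5000) = -8704/151875 m
Load 2 — applied couple M₀=20 kN·m at a=1 m (b=L-a=3):
  y_2 = M₀a(2x-a)/(2EI)  [x>a] = 20·1·(2·(8/3)-1)/(2·5000) = 13/1500 m
Load 3 — applied couple M₀=18 kN·m at a=2 m (b=L-a=2):
  y_3 = M₀a(2x-a)/(2EI)  [x>a] = 18·2·(2·(8/3)-2)/(2·5000) = 3/250 m
Superposition: y = Σ y_i = -22261/607500 m ≈ -0.036644 m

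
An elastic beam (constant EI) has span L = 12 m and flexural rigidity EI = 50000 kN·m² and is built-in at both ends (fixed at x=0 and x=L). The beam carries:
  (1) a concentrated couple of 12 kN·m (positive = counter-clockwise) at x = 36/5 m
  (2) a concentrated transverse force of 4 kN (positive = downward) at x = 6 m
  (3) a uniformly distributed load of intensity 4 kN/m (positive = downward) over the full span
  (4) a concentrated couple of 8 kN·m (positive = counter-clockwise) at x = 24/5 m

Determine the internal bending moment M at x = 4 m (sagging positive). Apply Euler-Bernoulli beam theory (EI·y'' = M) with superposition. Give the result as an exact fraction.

Load 1 — applied couple M₀=12 kN·m at a=36/5 m (b=L-a=24/5):
  M_1 = R_Ax - M_A  [x≤a] with R_A=36/25, M_A=96/25 = (36/25)·4 - (96/25) = 48/25 kN·m
Load 2 — point force P=4 kN at a=6 m (b=L-a=6):
  M_2 = Pb²(3a+b)x/L³ - Pab²/L²  [x≤a] = 4·6²·(3·6+6)·4/12³ - 4·6·6²/12² = 2 kN·m
Load 3 — uniform load w=4 kN/m over full span:
  M_3 = wLx/2 - wL²/12 - wx²/2 = 4·12·4/2 - 4·12²/12 - 4·4²/2 = 16 kN·m
Load 4 — applied couple M₀=8 kN·m at a=24/5 m (b=L-a=36/5):
  M_4 = R_Ax - M_A  [x≤a] with R_A=24/25, M_A=24/25 = (24/25)·4 - (24/25) = 72/25 kN·m
Superposition: M = Σ M_i = 114/5 kN·m ≈ 22.800000 kN·m

M(4) = 114/5 kN·m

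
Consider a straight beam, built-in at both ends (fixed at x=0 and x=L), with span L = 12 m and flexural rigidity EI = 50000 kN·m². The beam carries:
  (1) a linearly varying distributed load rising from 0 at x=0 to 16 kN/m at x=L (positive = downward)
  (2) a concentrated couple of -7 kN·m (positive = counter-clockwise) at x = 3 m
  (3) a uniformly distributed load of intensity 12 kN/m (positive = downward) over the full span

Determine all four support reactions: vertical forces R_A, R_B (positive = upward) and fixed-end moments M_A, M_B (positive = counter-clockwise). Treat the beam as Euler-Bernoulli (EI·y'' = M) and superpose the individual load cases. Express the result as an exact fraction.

R_A = 16023/160 kN, M_A = 17769/80 kN·m, R_B = 22377/160 kN, M_B = -20911/80 kN·m

Load 1 — triangular load w₀=16 kN/m (0→w₀ over full span):
  R_A = 3w₀L/20 = 3·16·12/20 = 144/5 kN
  M_A = w₀L²/30 = 16·12²/30 = 384/5 kN·m
  R_B = 7w₀L/20 = 7·16·12/20 = 336/5 kN
  M_B = -w₀L²/20 = -16·12²/20 = -576/5 kN·m
Load 2 — applied couple M₀=-7 kN·m at a=3 m (b=L-a=9):
  R_A = 6M₀ab/L³ = 6·(-7)·3·9/12³ = -21/32 kN
  M_A = M₀b(2a-b)/L² = (-7)·9·(2·3-9)/12² = 21/16 kN·m
  R_B = -6M₀ab/L³ = -6·(-7)·3·9/12³ = 21/32 kN
  M_B = M₀a(2b-a)/L² = (-7)·3·(2·9-3)/12² = -35/16 kN·m
Load 3 — uniform load w=12 kN/m over full span:
  R_A = wL/2 = 12·12/2 = 72 kN
  M_A = wL²/12 = 12·12²/12 = 144 kN·m
  R_B = wL/2 = 12·12/2 = 72 kN
  M_B = -wL²/12 = -12·12²/12 = -144 kN·m
Superposition: R_A = 16023/160 kN, M_A = 17769/80 kN·m, R_B = 22377/160 kN, M_B = -20911/80 kN·m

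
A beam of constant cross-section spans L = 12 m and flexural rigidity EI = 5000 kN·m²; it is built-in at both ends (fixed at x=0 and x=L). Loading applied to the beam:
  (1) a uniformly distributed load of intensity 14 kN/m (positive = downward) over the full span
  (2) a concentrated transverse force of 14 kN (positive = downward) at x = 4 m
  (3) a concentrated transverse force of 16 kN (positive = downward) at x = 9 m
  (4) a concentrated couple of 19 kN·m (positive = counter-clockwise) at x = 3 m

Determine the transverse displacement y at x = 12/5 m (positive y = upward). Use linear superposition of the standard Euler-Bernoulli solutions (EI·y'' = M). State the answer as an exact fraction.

y(12/5) = -1362151/18750000 m

Load 1 — uniform load w=14 kN/m over full span:
  y_1 = -wx²(L-x)²/(24EI) = -14·(12/5)²·(12-(12/5))²/(24·5000) = -24192/390625 m
Load 2 — point force P=14 kN at a=4 m (b=L-a=8):
  y_2 = -Pb²x²(3aL-(3a+b)x)/(6L³EI)  [x≤a] = -14·8²·(12/5)²·(3·4·12-(3·4+8)·(12/5))/(6·12³·5000) = -448/46875 m
Load 3 — point force P=16 kN at a=9 m (b=L-a=3):
  y_3 = -Pb²x²(3aL-(3a+b)x)/(6L³EI)  [x≤a] = -16·3²·(12/5)²·(3·9·12-(3·9+3)·(12/5))/(6·12³·5000) = -63/15625 m
Load 4 — applied couple M₀=19 kN·m at a=3 m (b=L-a=9):
  y_4 = (R_Ax³/6 - M_Ax²/2)/EI  [x≤a] with R_A=57/32, M_A=-57/16 = ((57/32)·(12/5)³/6 - (-57/16)·(12/5)²/2)/5000 = 3591/1250000 m
Superposition: y = Σ y_i = -1362151/18750000 m ≈ -0.072648 m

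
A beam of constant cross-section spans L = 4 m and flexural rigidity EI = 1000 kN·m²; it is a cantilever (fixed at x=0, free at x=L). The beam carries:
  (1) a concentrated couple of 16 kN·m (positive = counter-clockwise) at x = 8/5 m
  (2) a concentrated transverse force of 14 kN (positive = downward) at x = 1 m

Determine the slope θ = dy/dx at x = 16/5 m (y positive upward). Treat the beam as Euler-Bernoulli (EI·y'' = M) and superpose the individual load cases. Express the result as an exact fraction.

θ(16/5) = 93/5000 rad

Load 1 — applied couple M₀=16 kN·m at a=8/5 m (b=L-a=12/5):
  θ_1 = M₀a/EI  [x>a] = 16·(8/5)/1000 = 16/625 rad
Load 2 — point force P=14 kN at a=1 m (b=L-a=3):
  θ_2 = -Pa²/(2EI)  [x>a] = -14·1²/(2·1000) = -7/1000 rad
Superposition: θ = Σ θ_i = 93/5000 rad ≈ 0.018600 rad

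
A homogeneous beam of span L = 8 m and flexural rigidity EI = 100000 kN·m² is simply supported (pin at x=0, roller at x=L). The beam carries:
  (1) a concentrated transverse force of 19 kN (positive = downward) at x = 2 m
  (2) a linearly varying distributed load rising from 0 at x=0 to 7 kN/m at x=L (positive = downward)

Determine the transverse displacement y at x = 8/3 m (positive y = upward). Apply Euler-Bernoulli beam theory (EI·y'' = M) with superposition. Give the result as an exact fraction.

Load 1 — point force P=19 kN at a=2 m (b=L-a=6):
  y_1 = -Pa(L-x)(2Lx-a²-x²)/(6LEI)  [x>a] = -19·2·(8-(8/3))·(2·8·(8/3)-2²-(8/3)²)/(6·8·100000) = -1349/1012500 m
Load 2 — triangular load w₀=7 kN/m (0→w₀ over full span):
  y_2 = -w₀x(7L⁴-10L²x²+3x⁴)/(360LEI) = -7·(8/3)·(7·8⁴-10·8²·(8/3)²+3·(8/3)⁴)/(360·8·100000) = -3584/2278125 m
Superposition: y = Σ y_i = -26477/9112500 m ≈ -0.002906 m

y(8/3) = -26477/9112500 m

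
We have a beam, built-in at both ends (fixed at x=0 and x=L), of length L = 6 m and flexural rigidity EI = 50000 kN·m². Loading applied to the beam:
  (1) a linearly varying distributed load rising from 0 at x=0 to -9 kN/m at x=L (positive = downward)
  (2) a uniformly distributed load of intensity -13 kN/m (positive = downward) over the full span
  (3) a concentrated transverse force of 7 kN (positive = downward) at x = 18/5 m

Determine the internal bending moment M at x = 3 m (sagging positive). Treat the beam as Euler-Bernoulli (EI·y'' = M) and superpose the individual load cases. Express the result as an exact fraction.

M(3) = -2289/100 kN·m

Load 1 — triangular load w₀=-9 kN/m (0→w₀ over full span):
  M_1 = 3w₀Lx/20 - w₀L²/30 - w₀x³/(6L) = 3·(-9)·6·3/20 - (-9)·6²/30 - (-9)·3³/(6·6) = -27/4 kN·m
Load 2 — uniform load w=-13 kN/m over full span:
  M_2 = wLx/2 - wL²/12 - wx²/2 = (-13)·6·3/2 - (-13)·6²/12 - (-13)·3²/2 = -39/2 kN·m
Load 3 — point force P=7 kN at a=18/5 m (b=L-a=12/5):
  M_3 = Pb²(3a+b)x/L³ - Pab²/L²  [x≤a] = 7·(12/5)²·(3·(18/5)+(12/5))·3/6³ - 7·(18/5)·(12/5)²/6² = 84/25 kN·m
Superposition: M = Σ M_i = -2289/100 kN·m ≈ -22.890000 kN·m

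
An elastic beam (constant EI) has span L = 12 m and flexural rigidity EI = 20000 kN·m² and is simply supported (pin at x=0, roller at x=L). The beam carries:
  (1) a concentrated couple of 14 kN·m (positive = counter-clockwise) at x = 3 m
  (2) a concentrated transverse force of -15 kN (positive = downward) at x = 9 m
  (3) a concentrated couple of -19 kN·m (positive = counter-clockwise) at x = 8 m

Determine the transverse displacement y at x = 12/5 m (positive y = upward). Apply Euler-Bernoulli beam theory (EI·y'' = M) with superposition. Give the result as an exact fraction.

y(12/5) = 2999/200000 m

Load 1 — applied couple M₀=14 kN·m at a=3 m (b=L-a=9):
  y_1 = (M₀x³/(6L)+C₁x)/EI  [x≤a] with C₁=M₀(3b²-L²)/(6L)=77/4 = (14·(12/5)³/(6·12)+(77/4)·(12/5))/20000 = 6111/2500000 m
Load 2 — point force P=-15 kN at a=9 m (b=L-a=3):
  y_2 = -Pbx(L²-b²-x²)/(6LEI)  [x≤a] = -(-15)·3·(12/5)·(12²-3²-(12/5)²)/(6·12·20000) = 9693/1000000 m
Load 3 — applied couple M₀=-19 kN·m at a=8 m (b=L-a=4):
  y_3 = (M₀x³/(6L)+C₁x)/EI  [x≤a] with C₁=M₀(3b²-L²)/(6L)=76/3 = ((-19)·(12/5)³/(6·12)+(76/3)·(12/5))/20000 = 893/312500 m
Superposition: y = Σ y_i = 2999/200000 m ≈ 0.014995 m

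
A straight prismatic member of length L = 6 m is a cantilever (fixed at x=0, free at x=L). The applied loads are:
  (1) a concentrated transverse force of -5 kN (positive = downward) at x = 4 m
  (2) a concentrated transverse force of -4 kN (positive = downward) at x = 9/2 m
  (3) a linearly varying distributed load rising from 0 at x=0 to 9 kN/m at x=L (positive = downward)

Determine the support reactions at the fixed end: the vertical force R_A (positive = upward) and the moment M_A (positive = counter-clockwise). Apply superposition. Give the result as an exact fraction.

Load 1 — point force P=-5 kN at a=4 m (b=L-a=2):
  R_A = P = (-5) = -5 kN
  M_A = Pa = (-5)·4 = -20 kN·m
Load 2 — point force P=-4 kN at a=9/2 m (b=L-a=3/2):
  R_A = P = (-4) = -4 kN
  M_A = Pa = (-4)·(9/2) = -18 kN·m
Load 3 — triangular load w₀=9 kN/m (0→w₀ over full span):
  R_A = w₀L/2 = 9·6/2 = 27 kN
  M_A = w₀L²/3 = 9·6²/3 = 108 kN·m
Superposition: R_A = 18 kN, M_A = 70 kN·m

R_A = 18 kN, M_A = 70 kN·m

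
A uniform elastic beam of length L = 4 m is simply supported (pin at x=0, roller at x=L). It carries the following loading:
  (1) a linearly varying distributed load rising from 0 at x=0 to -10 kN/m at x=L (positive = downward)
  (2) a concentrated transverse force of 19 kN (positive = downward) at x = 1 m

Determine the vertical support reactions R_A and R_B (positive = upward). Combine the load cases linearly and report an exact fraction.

R_A = 91/12 kN, R_B = -103/12 kN

Load 1 — triangular load w₀=-10 kN/m (0→w₀ over full span):
  R_A = w₀L/6 = (-10)·4/6 = -20/3 kN
  R_B = w₀L/3 = (-10)·4/3 = -40/3 kN
Load 2 — point force P=19 kN at a=1 m (b=L-a=3):
  R_A = Pb/L = 19·3/4 = 57/4 kN
  R_B = Pa/L = 19·1/4 = 19/4 kN
Superposition: R_A = 91/12 kN, R_B = -103/12 kN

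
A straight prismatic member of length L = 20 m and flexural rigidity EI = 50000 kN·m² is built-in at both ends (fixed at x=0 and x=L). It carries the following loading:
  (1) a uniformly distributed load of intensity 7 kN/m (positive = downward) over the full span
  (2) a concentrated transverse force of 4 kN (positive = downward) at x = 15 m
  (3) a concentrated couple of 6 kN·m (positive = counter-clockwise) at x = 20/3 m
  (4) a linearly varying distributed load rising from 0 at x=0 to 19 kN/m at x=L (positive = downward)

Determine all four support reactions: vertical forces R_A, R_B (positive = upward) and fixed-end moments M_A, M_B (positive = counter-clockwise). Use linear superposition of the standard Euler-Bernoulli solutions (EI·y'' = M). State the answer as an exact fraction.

R_A = 5121/40 kN, M_A = 5885/12 kN·m, R_B = 8239/40 kN, M_B = -7471/12 kN·m

Load 1 — uniform load w=7 kN/m over full span:
  R_A = wL/2 = 7·20/2 = 70 kN
  M_A = wL²/12 = 7·20²/12 = 700/3 kN·m
  R_B = wL/2 = 7·20/2 = 70 kN
  M_B = -wL²/12 = -7·20²/12 = -700/3 kN·m
Load 2 — point force P=4 kN at a=15 m (b=L-a=5):
  R_A = Pb²(3a+b)/L³ = 4·5²·(3·15+5)/20³ = 5/8 kN
  M_A = Pab²/L² = 4·15·5²/20² = 15/4 kN·m
  R_B = Pa²(a+3b)/L³ = 4·15²·(15+3·5)/20³ = 27/8 kN
  M_B = -Pa²b/L² = -4·15²·5/20² = -45/4 kN·m
Load 3 — applied couple M₀=6 kN·m at a=20/3 m (b=L-a=40/3):
  R_A = 6M₀ab/L³ = 6·6·(20/3)·(40/3)/20³ = 2/5 kN
  M_A = M₀b(2a-b)/L² = 6·(40/3)·(2·(20/3)-(40/3))/20² = 0 kN·m
  R_B = -6M₀ab/L³ = -6·6·(20/3)·(40/3)/20³ = -2/5 kN
  M_B = M₀a(2b-a)/L² = 6·(20/3)·(2·(40/3)-(20/3))/20² = 2 kN·m
Load 4 — triangular load w₀=19 kN/m (0→w₀ over full span):
  R_A = 3w₀L/20 = 3·19·20/20 = 57 kN
  M_A = w₀L²/30 = 19·20²/30 = 760/3 kN·m
  R_B = 7w₀L/20 = 7·19·20/20 = 133 kN
  M_B = -w₀L²/20 = -19·20²/20 = -380 kN·m
Superposition: R_A = 5121/40 kN, M_A = 5885/12 kN·m, R_B = 8239/40 kN, M_B = -7471/12 kN·m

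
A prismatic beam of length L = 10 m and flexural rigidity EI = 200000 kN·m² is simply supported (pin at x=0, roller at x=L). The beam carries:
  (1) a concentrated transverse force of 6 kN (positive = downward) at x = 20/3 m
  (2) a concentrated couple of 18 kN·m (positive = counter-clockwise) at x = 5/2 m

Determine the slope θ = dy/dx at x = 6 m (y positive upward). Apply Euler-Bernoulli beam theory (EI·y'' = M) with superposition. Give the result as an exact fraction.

Load 1 — point force P=6 kN at a=20/3 m (b=L-a=10/3):
  θ_1 = -Pb(L²-b²-3x²)/(6LEI)  [x≤a] = -6·(10/3)·(10²-(10/3)²-3·6²)/(6·10·200000) = 43/1350000 rad
Load 2 — applied couple M₀=18 kN·m at a=5/2 m (b=L-a=15/2):
  θ_2 = (M₀x²/(2L)-M₀(x-a)+C₁)/EI  [x>a] with C₁=M₀(3b²-L²)/(6L)=165/8 = (18·6²/(2·10)-18·(6-(5/2))+(165/8))/200000 = -399/8000000 rad
Superposition: θ = Σ θ_i = -3893/216000000 rad ≈ -0.000018 rad

θ(6) = -3893/216000000 rad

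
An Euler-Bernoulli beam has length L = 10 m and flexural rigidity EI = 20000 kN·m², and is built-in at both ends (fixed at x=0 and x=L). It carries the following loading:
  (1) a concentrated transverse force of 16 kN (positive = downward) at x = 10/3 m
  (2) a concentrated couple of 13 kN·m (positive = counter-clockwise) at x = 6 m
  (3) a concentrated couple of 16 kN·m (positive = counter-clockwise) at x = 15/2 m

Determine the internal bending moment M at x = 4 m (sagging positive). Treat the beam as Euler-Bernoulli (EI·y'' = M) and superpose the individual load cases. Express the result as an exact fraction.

Load 1 — point force P=16 kN at a=10/3 m (b=L-a=20/3):
  M_1 = Pa²(a+3b)(L-x)/L³ - Pa²b/L²  [x>a] = 16·(10/3)²·((10/3)+3·(20/3))·(10-4)/10³ - 16·(10/3)²·(20/3)/10² = 352/27 kN·m
Load 2 — applied couple M₀=13 kN·m at a=6 m (b=L-a=4):
  M_2 = R_Ax - M_A  [x≤a] with R_A=234/125, M_A=104/25 = (234/125)·4 - (104/25) = 416/125 kN·m
Load 3 — applied couple M₀=16 kN·m at a=15/2 m (b=L-a=5/2):
  M_3 = R_Ax - M_A  [x≤a] with R_A=9/5, M_A=5 = (9/5)·4 - 5 = 11/5 kN·m
Superposition: M = Σ M_i = 62657/3375 kN·m ≈ 18.565037 kN·m

M(4) = 62657/3375 kN·m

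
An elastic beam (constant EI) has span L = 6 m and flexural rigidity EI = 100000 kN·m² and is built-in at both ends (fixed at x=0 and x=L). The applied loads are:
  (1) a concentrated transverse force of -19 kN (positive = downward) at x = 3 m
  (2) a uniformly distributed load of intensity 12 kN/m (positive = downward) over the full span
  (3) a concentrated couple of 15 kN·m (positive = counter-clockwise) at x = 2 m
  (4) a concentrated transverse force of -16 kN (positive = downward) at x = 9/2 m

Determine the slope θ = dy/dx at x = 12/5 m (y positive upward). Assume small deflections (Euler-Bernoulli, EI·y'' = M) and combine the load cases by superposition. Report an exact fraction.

θ(12/5) = 459/12500000 rad

Load 1 — point force P=-19 kN at a=3 m (b=L-a=3):
  θ_1 = -Pb²x(2aL-(3a+b)x)/(2L³EI)  [x≤a] = -(-19)·3²·(12/5)·(2·3·6-(3·3+3)·(12/5))/(2·6³·100000) = 171/2500000 rad
Load 2 — uniform load w=12 kN/m over full span:
  θ_2 = -wx(L-x)(L-2x)/(12EI) = -12·(12/5)·(6-(12/5))·(6-2·(12/5))/(12·100000) = -81/781250 rad
Load 3 — applied couple M₀=15 kN·m at a=2 m (b=L-a=4):
  θ_3 = (R_Ax²/2 - M_Ax - M₀(x-a))/EI  [x>a] with R_A=10/3, M_A=0 = ((10/3)·(12/5)²/2 - 0·(12/5) - 15·((12/5)-2))/100000 = 9/250000 rad
Load 4 — point force P=-16 kN at a=9/2 m (b=L-a=3/2):
  θ_4 = -Pb²x(2aL-(3a+b)x)/(2L³EI)  [x≤a] = -(-16)·(3/2)²·(12/5)·(2·(9/2)·6-(3·(9/2)+(3/2))·(12/5))/(2·6³·100000) = 9/250000 rad
Superposition: θ = Σ θ_i = 459/12500000 rad ≈ 0.000037 rad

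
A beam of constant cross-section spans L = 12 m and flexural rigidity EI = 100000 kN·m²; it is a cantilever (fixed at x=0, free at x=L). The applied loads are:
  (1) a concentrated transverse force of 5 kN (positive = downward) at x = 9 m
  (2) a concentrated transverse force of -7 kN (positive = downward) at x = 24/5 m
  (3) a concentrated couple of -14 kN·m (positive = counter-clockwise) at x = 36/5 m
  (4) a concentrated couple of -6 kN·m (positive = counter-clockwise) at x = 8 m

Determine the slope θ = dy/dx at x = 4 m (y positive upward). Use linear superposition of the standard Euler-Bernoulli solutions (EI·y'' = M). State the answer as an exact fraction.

θ(4) = -177/125000 rad

Load 1 — point force P=5 kN at a=9 m (b=L-a=3):
  θ_1 = -Px(2a-x)/(2EI)  [x≤a] = -5·4·(2·9-4)/(2·100000) = -7/5000 rad
Load 2 — point force P=-7 kN at a=24/5 m (b=L-a=36/5):
  θ_2 = -Px(2a-x)/(2EI)  [x≤a] = -(-7)·4·(2·(24/5)-4)/(2·100000) = 49/62500 rad
Load 3 — applied couple M₀=-14 kN·m at a=36/5 m (b=L-a=24/5):
  θ_3 = M₀x/EI  [x≤a] = (-14)·4/100000 = -7/12500 rad
Load 4 — applied couple M₀=-6 kN·m at a=8 m (b=L-a=4):
  θ_4 = M₀x/EI  [x≤a] = (-6)·4/100000 = -3/12500 rad
Superposition: θ = Σ θ_i = -177/125000 rad ≈ -0.001416 rad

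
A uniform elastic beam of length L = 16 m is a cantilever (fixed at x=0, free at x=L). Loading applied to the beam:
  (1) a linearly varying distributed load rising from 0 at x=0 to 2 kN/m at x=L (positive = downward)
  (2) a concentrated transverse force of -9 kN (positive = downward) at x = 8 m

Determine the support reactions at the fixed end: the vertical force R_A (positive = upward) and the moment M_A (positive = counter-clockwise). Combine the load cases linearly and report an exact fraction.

R_A = 7 kN, M_A = 296/3 kN·m

Load 1 — triangular load w₀=2 kN/m (0→w₀ over full span):
  R_A = w₀L/2 = 2·16/2 = 16 kN
  M_A = w₀L²/3 = 2·16²/3 = 512/3 kN·m
Load 2 — point force P=-9 kN at a=8 m (b=L-a=8):
  R_A = P = (-9) = -9 kN
  M_A = Pa = (-9)·8 = -72 kN·m
Superposition: R_A = 7 kN, M_A = 296/3 kN·m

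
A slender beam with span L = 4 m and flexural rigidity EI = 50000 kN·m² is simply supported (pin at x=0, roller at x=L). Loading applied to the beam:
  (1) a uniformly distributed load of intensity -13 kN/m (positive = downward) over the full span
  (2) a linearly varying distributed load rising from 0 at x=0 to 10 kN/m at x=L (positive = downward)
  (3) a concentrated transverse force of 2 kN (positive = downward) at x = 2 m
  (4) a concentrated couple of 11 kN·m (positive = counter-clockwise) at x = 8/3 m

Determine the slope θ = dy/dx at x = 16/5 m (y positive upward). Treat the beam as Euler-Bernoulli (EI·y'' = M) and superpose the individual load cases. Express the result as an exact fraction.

θ(16/5) = -2191/9375000 rad

Load 1 — uniform load w=-13 kN/m over full span:
  θ_1 = -w(L³-6Lx²+4x³)/(24EI) = -(-13)·(4³-6·4·(16/5)²+4·(16/5)³)/(24·50000) = -429/781250 rad
Load 2 — triangular load w₀=10 kN/m (0→w₀ over full span):
  θ_2 = -w₀(7L⁴-30L²x²+15x⁴)/(360LEI) = -10·(7·4⁴-30·4²·(16/5)²+15·(16/5)⁴)/(360·4·50000) = 757/3515625 rad
Load 3 — point force P=2 kN at a=2 m (b=L-a=2):
  θ_3 = -Pa(2L²-6Lx+3x²+a²)/(6LEI)  [x>a] = -2·2·(2·4²-6·4·(16/5)+3·(16/5)²+2²)/(6·4·50000) = 21/625000 rad
Load 4 — applied couple M₀=11 kN·m at a=8/3 m (b=L-a=4/3):
  θ_4 = (M₀x²/(2L)-M₀(x-a)+C₁)/EI  [x>a] with C₁=M₀(3b²-L²)/(6L)=-44/9 = (11·(16/5)²/(2·4)-11·((16/5)-(8/3))+(-44/9))/50000 = 187/2812500 rad
Superposition: θ = Σ θ_i = -2191/9375000 rad ≈ -0.000234 rad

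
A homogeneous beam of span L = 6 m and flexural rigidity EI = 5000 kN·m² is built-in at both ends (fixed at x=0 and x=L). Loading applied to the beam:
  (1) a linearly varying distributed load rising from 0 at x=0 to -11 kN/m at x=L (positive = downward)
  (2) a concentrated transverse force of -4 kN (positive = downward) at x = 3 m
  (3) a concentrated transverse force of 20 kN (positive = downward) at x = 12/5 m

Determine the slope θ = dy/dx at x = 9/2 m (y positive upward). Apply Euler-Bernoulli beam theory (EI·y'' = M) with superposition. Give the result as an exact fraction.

θ(9/2) = -15381/32000000 rad

Load 1 — triangular load w₀=-11 kN/m (0→w₀ over full span):
  θ_1 = -w₀(2x(L-x)(L-2x)(x+2L)+x²(L-x)²)/(120LEI) = -(-11)·(2·(9/2)·(6-(9/2))·(6-2·(9/2))·((9/2)+2·6)+(9/2)²·(6-(9/2))²)/(120·6·5000) = -12177/6400000 rad
Load 2 — point force P=-4 kN at a=3 m (b=L-a=3):
  θ_2 = Pa²(L-x)(2bL-(3b+a)(L-x))/(2L³EI)  [x>a] = (-4)·3²·(6-(9/2))·(2·3·6-(3·3+3)·(6-(9/2)))/(2·6³·5000) = -9/20000 rad
Load 3 — point force P=20 kN at a=12/5 m (b=L-a=18/5):
  θ_3 = Pa²(L-x)(2bL-(3b+a)(L-x))/(2L³EI)  [x>a] = 20·(12/5)²·(6-(9/2))·(2·(18/5)·6-(3·(18/5)+(12/5))·(6-(9/2)))/(2·6³·5000) = 117/62500 rad
Superposition: θ = Σ θ_i = -15381/32000000 rad ≈ -0.000481 rad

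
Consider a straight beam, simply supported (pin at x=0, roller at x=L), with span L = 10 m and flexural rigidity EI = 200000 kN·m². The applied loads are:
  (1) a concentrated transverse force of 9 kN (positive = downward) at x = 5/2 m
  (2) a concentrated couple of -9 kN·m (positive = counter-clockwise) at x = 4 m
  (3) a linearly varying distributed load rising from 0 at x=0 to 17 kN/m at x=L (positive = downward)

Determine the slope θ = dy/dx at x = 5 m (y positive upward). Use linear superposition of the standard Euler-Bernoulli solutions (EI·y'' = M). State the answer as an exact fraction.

θ(5) = -24593/288000000 rad

Load 1 — point force P=9 kN at a=5/2 m (b=L-a=15/2):
  θ_1 = -Pa(2L²-6Lx+3x²+a²)/(6LEI)  [x>a] = -9·(5/2)·(2·10²-6·10·5+3·5²+(5/2)²)/(6·10·200000) = 9/256000 rad
Load 2 — applied couple M₀=-9 kN·m at a=4 m (b=L-a=6):
  θ_2 = (M₀x²/(2L)-M₀(x-a)+C₁)/EI  [x>a] with C₁=M₀(3b²-L²)/(6L)=-6/5 = ((-9)·5²/(2·10)-(-9)·(5-4)+(-6/5))/200000 = -69/4000000 rad
Load 3 — triangular load w₀=17 kN/m (0→w₀ over full span):
  θ_3 = -w₀(7L⁴-30L²x²+15x⁴)/(360LEI) = -17·(7·10⁴-30·10²·5²+15·5⁴)/(360·10·200000) = -119/1152000 rad
Superposition: θ = Σ θ_i = -24593/288000000 rad ≈ -0.000085 rad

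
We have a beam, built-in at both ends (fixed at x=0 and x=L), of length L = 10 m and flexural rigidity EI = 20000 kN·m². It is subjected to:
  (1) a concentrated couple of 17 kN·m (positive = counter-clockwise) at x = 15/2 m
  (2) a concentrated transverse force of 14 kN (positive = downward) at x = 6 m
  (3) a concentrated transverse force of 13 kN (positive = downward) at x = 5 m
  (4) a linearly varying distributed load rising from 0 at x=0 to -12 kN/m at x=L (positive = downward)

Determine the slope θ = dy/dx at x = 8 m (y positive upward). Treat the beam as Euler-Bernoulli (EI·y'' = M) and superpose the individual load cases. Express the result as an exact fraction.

θ(8) = 169/5000000 rad

Load 1 — applied couple M₀=17 kN·m at a=15/2 m (b=L-a=5/2):
  θ_1 = (R_Ax²/2 - M_Ax - M₀(x-a))/EI  [x>a] with R_A=153/80, M_A=85/16 = ((153/80)·8²/2 - (85/16)·8 - 17·(8-(15/2)))/20000 = 51/100000 rad
Load 2 — point force P=14 kN at a=6 m (b=L-a=4):
  θ_2 = Pa²(L-x)(2bL-(3b+a)(L-x))/(2L³EI)  [x>a] = 14·6²·(10-8)·(2·4·10-(3·4+6)·(10-8))/(2·10³·20000) = 693/625000 rad
Load 3 — point force P=13 kN at a=5 m (b=L-a=5):
  θ_3 = Pa²(L-x)(2bL-(3b+a)(L-x))/(2L³EI)  [x>a] = 13·5²·(10-8)·(2·5·10-(3·5+5)·(10-8))/(2·10³·20000) = 39/40000 rad
Load 4 — triangular load w₀=-12 kN/m (0→w₀ over full span):
  θ_4 = -w₀(2x(L-x)(L-2x)(x+2L)+x²(L-x)²)/(120LEI) = -(-12)·(2·8·(10-8)·(10-2·8)·(8+2·10)+8²·(10-8)²)/(120·10·20000) = -8/3125 rad
Superposition: θ = Σ θ_i = 169/5000000 rad ≈ 0.000034 rad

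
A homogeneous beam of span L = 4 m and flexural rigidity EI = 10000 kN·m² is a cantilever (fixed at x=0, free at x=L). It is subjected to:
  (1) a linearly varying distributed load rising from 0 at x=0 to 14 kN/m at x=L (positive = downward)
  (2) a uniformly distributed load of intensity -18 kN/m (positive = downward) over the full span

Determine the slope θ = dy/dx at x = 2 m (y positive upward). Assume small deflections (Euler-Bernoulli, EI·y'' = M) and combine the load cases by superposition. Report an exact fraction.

Load 1 — triangular load w₀=14 kN/m (0→w₀ over full span):
  θ_1 = (w₀Lx²/4-w₀L²x/3-w₀x⁴/(24L))/EI = (14·4·2²/4-14·4²·2/3-14·2⁴/(24·4))/10000 = -287/30000 rad
Load 2 — uniform load w=-18 kN/m over full span:
  θ_2 = -wx(x²-3Lx+3L²)/(6EI) = -(-18)·2·(2²-3·4·2+3·4²)/(6·10000) = 21/1250 rad
Superposition: θ = Σ θ_i = 217/30000 rad ≈ 0.007233 rad

θ(2) = 217/30000 rad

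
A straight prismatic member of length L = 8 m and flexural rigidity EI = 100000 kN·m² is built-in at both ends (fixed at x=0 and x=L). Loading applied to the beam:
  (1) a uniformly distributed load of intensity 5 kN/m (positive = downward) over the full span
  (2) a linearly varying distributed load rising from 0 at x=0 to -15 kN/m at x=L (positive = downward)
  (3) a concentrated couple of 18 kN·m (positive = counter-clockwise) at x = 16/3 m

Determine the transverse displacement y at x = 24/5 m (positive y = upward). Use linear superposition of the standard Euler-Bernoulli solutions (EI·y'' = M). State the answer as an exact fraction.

y(24/5) = 1338/9765625 m

Load 1 — uniform load w=5 kN/m over full span:
  y_1 = -wx²(L-x)²/(24EI) = -5·(24/5)²·(8-(24/5))²/(24·100000) = -192/390625 m
Load 2 — triangular load w₀=-15 kN/m (0→w₀ over full span):
  y_2 = -w₀x²(L-x)²(x+2L)/(120LEI) = -(-15)·(24/5)²·(8-(24/5))²·((24/5)+2·8)/(120·8·100000) = 7488/9765625 m
Load 3 — applied couple M₀=18 kN·m at a=16/3 m (b=L-a=8/3):
  y_3 = (R_Ax³/6 - M_Ax²/2)/EI  [x≤a] with R_A=3, M_A=6 = (3·(24/5)³/6 - 6·(24/5)²/2)/100000 = -54/390625 m
Superposition: y = Σ y_i = 1338/9765625 m ≈ 0.000137 m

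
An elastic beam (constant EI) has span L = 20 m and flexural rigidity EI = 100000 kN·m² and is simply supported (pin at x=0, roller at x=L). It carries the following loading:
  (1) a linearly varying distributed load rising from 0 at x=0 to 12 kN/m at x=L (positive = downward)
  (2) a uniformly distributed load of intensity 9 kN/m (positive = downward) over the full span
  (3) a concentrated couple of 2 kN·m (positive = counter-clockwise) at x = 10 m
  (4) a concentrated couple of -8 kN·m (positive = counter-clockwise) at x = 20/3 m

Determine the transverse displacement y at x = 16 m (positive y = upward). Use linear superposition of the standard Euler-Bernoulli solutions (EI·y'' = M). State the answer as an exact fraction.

y(16) = -1068757/5625000 m

Load 1 — triangular load w₀=12 kN/m (0→w₀ over full span):
  y_1 = -w₀x(7L⁴-10L²x²+3x⁴)/(360LEI) = -12·16·(7·20⁴-10·20²·16²+3·16⁴)/(360·20·100000) = -6096/78125 m
Load 2 — uniform load w=9 kN/m over full span:
  y_2 = -wx(L³-2Lx²+x³)/(24EI) = -9·16·(20³-2·20·16²+16³)/(24·100000) = -348/3125 m
Load 3 — applied couple M₀=2 kN·m at a=10 m (b=L-a=10):
  y_3 = (M₀x³/(6L)-M₀(x-a)²/2+C₁x)/EI  [x>a] with C₁=M₀(3b²-L²)/(6L)=-5/3 = (2·16³/(6·20)-2·(16-10)²/2+(-5/3)·16)/100000 = 7/125000 m
Load 4 — applied couple M₀=-8 kN·m at a=20/3 m (b=L-a=40/3):
  y_4 = (M₀x³/(6L)-M₀(x-a)²/2+C₁x)/EI  [x>a] with C₁=M₀(3b²-L²)/(6L)=-80/9 = ((-8)·16³/(6·20)-(-8)·(16-(20/3))²/2+(-80/9)·16)/100000 = -94/140625 m
Superposition: y = Σ y_i = -1068757/5625000 m ≈ -0.190001 m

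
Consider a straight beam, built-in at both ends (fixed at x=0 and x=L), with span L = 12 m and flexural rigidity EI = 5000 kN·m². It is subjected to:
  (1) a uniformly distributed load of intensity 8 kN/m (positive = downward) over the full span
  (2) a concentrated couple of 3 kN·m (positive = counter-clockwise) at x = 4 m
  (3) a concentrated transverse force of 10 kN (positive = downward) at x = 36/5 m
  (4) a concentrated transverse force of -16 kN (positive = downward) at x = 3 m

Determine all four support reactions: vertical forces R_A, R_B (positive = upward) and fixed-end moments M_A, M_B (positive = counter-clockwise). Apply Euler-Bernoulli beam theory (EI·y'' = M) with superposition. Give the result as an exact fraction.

R_A = 5753/150 kN, M_A = 2013/25 kN·m, R_B = 7747/150 kN, M_B = -2582/25 kN·m

Load 1 — uniform load w=8 kN/m over full span:
  R_A = wL/2 = 8·12/2 = 48 kN
  M_A = wL²/12 = 8·12²/12 = 96 kN·m
  R_B = wL/2 = 8·12/2 = 48 kN
  M_B = -wL²/12 = -8·12²/12 = -96 kN·m
Load 2 — applied couple M₀=3 kN·m at a=4 m (b=L-a=8):
  R_A = 6M₀ab/L³ = 6·3·4·8/12³ = 1/3 kN
  M_A = M₀b(2a-b)/L² = 3·8·(2·4-8)/12² = 0 kN·m
  R_B = -6M₀ab/L³ = -6·3·4·8/12³ = -1/3 kN
  M_B = M₀a(2b-a)/L² = 3·4·(2·8-4)/12² = 1 kN·m
Load 3 — point force P=10 kN at a=36/5 m (b=L-a=24/5):
  R_A = Pb²(3a+b)/L³ = 10·(24/5)²·(3·(36/5)+(24/5))/12³ = 88/25 kN
  M_A = Pab²/L² = 10·(36/5)·(24/5)²/12² = 288/25 kN·m
  R_B = Pa²(a+3b)/L³ = 10·(36/5)²·((36/5)+3·(24/5))/12³ = 162/25 kN
  M_B = -Pa²b/L² = -10·(36/5)²·(24/5)/12² = -432/25 kN·m
Load 4 — point force P=-16 kN at a=3 m (b=L-a=9):
  R_A = Pb²(3a+b)/L³ = (-16)·9²·(3·3+9)/12³ = -27/2 kN
  M_A = Pab²/L² = (-16)·3·9²/12² = -27 kN·m
  R_B = Pa²(a+3b)/L³ = (-16)·3²·(3+3·9)/12³ = -5/2 kN
  M_B = -Pa²b/L² = -(-16)·3²·9/12² = 9 kN·m
Superposition: R_A = 5753/150 kN, M_A = 2013/25 kN·m, R_B = 7747/150 kN, M_B = -2582/25 kN·m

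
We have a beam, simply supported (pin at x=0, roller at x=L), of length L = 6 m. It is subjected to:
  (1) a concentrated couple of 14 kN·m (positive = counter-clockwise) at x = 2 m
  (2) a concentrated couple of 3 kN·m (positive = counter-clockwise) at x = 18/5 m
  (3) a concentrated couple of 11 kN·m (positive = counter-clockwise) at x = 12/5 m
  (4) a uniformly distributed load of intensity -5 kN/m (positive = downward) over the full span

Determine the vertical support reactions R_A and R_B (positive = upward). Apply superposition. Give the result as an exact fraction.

R_A = -31/3 kN, R_B = -59/3 kN

Load 1 — applied couple M₀=14 kN·m at a=2 m (b=L-a=4):
  R_A = M₀/L = 14/6 = 7/3 kN
  R_B = -M₀/L = -14/6 = -7/3 kN
Load 2 — applied couple M₀=3 kN·m at a=18/5 m (b=L-a=12/5):
  R_A = M₀/L = 3/6 = 1/2 kN
  R_B = -M₀/L = -3/6 = -1/2 kN
Load 3 — applied couple M₀=11 kN·m at a=12/5 m (b=L-a=18/5):
  R_A = M₀/L = 11/6 kN
  R_B = -M₀/L = -11/6 kN
Load 4 — uniform load w=-5 kN/m over full span:
  R_A = wL/2 = (-5)·6/2 = -15 kN
  R_B = wL/2 = (-5)·6/2 = -15 kN
Superposition: R_A = -31/3 kN, R_B = -59/3 kN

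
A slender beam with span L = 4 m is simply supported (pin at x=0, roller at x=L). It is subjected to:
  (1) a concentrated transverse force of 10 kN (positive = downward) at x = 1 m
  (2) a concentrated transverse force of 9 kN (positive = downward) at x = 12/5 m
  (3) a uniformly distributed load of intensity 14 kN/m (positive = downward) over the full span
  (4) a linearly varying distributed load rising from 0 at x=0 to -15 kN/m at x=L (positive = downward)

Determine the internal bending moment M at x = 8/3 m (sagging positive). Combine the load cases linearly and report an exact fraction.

Load 1 — point force P=10 kN at a=1 m (b=L-a=3):
  M_1 = Pa(L-x)/L  [x>a] = 10·1·(4-(8/3))/4 = 10/3 kN·m
Load 2 — point force P=9 kN at a=12/5 m (b=L-a=8/5):
  M_2 = Pa(L-x)/L  [x>a] = 9·(12/5)·(4-(8/3))/4 = 36/5 kN·m
Load 3 — uniform load w=14 kN/m over full span:
  M_3 = wx(L-x)/2 = 14·(8/3)·(4-(8/3))/2 = 224/9 kN·m
Load 4 — triangular load w₀=-15 kN/m (0→w₀ over full span):
  M_4 = w₀Lx/6 - w₀x³/(6L) = (-15)·4·(8/3)/6 - (-15)·(8/3)³/(6·4) = -400/27 kN·m
Superposition: M = Σ M_i = 2782/135 kN·m ≈ 20.607407 kN·m

M(8/3) = 2782/135 kN·m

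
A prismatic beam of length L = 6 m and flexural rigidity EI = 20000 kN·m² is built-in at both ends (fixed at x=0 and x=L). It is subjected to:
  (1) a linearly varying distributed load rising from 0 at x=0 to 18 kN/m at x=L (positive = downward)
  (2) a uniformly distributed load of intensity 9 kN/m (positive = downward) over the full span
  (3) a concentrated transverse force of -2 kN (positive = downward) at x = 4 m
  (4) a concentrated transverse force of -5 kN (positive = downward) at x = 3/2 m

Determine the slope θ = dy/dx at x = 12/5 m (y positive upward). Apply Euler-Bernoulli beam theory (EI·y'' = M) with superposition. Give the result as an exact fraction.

Load 1 — triangular load w₀=18 kN/m (0→w₀ over full span):
  θ_1 = -w₀(2x(L-x)(L-2x)(x+2L)+x²(L-x)²)/(120LEI) = -18·(2·(12/5)·(6-(12/5))·(6-2·(12/5))·((12/5)+2·6)+(12/5)²·(6-(12/5))²)/(120·6·20000) = -729/1562500 rad
Load 2 — uniform load w=9 kN/m over full span:
  θ_2 = -wx(L-x)(L-2x)/(12EI) = -9·(12/5)·(6-(12/5))·(6-2·(12/5))/(12·20000) = -243/625000 rad
Load 3 — point force P=-2 kN at a=4 m (b=L-a=2):
  θ_3 = -Pb²x(2aL-(3a+b)x)/(2L³EI)  [x≤a] = -(-2)·2²·(12/5)·(2·4·6-(3·4+2)·(12/5))/(2·6³·20000) = 1/31250 rad
Load 4 — point force P=-5 kN at a=3/2 m (b=L-a=9/2):
  θ_4 = Pa²(L-x)(2bL-(3b+a)(L-x))/(2L³EI)  [x>a] = (-5)·(3/2)²·(6-(12/5))·(2·(9/2)·6-(3·(9/2)+(3/2))·(6-(12/5)))/(2·6³·20000) = 0 rad
Superposition: θ = Σ θ_i = -2573/3125000 rad ≈ -0.000823 rad

θ(12/5) = -2573/3125000 rad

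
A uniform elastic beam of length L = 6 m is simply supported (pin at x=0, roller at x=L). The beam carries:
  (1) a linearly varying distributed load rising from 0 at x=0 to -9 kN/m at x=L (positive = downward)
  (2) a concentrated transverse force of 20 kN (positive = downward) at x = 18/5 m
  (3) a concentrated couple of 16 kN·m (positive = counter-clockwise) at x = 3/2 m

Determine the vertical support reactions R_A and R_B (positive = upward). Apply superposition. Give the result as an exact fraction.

R_A = 5/3 kN, R_B = -26/3 kN

Load 1 — triangular load w₀=-9 kN/m (0→w₀ over full span):
  R_A = w₀L/6 = (-9)·6/6 = -9 kN
  R_B = w₀L/3 = (-9)·6/3 = -18 kN
Load 2 — point force P=20 kN at a=18/5 m (b=L-a=12/5):
  R_A = Pb/L = 20·(12/5)/6 = 8 kN
  R_B = Pa/L = 20·(18/5)/6 = 12 kN
Load 3 — applied couple M₀=16 kN·m at a=3/2 m (b=L-a=9/2):
  R_A = M₀/L = 16/6 = 8/3 kN
  R_B = -M₀/L = -16/6 = -8/3 kN
Superposition: R_A = 5/3 kN, R_B = -26/3 kN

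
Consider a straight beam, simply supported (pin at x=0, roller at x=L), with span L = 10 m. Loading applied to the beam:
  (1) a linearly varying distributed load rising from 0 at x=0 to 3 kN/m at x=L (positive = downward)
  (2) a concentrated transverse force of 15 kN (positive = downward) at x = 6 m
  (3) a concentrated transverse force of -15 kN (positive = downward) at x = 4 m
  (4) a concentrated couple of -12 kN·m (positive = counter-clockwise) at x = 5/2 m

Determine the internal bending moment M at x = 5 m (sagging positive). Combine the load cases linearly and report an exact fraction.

Load 1 — triangular load w₀=3 kN/m (0→w₀ over full span):
  M_1 = w₀Lx/6 - w₀x³/(6L) = 3·10·5/6 - 3·5³/(6·10) = 75/4 kN·m
Load 2 — point force P=15 kN at a=6 m (b=L-a=4):
  M_2 = Pbx/L  [x≤a] = 15·4·5/10 = 30 kN·m
Load 3 — point force P=-15 kN at a=4 m (b=L-a=6):
  M_3 = Pa(L-x)/L  [x>a] = (-15)·4·(10-5)/10 = -30 kN·m
Load 4 — applied couple M₀=-12 kN·m at a=5/2 m (b=L-a=15/2):
  M_4 = M₀x/L - M₀  [x>a] = (-12)·5/10 - (-12) = 6 kN·m
Superposition: M = Σ M_i = 99/4 kN·m ≈ 24.750000 kN·m

M(5) = 99/4 kN·m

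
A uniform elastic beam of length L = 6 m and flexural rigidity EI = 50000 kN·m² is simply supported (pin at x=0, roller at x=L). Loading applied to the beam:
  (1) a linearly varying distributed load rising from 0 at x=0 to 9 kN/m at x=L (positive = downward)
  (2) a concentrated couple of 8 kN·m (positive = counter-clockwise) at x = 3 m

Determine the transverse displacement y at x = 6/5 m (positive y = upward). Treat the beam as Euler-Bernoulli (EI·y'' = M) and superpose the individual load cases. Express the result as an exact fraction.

Load 1 — triangular load w₀=9 kN/m (0→w₀ over full span):
  y_1 = -w₀x(7L⁴-10L²x²+3x⁴)/(360LEI) = -9·(6/5)·(7·6⁴-10·6²·(6/5)²+3·(6/5)⁴)/(360·6·50000) = -41796/48828125 m
Load 2 — applied couple M₀=8 kN·m at a=3 m (b=L-a=3):
  y_2 = (M₀x³/(6L)+C₁x)/EI  [x≤a] with C₁=M₀(3b²-L²)/(6L)=-2 = (8·(6/5)³/(6·6)+(-2)·(6/5))/50000 = -63/1562500 m
Superposition: y = Σ y_i = -175059/195312500 m ≈ -0.000896 m

y(6/5) = -175059/195312500 m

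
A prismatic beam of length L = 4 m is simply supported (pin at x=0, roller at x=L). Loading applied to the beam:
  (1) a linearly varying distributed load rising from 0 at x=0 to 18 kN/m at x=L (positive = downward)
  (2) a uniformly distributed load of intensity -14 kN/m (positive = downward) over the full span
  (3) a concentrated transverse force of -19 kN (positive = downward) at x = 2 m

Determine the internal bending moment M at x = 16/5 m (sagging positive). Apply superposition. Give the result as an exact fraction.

Load 1 — triangular load w₀=18 kN/m (0→w₀ over full span):
  M_1 = w₀Lx/6 - w₀x³/(6L) = 18·4·(16/5)/6 - 18·(16/5)³/(6·4) = 1728/125 kN·m
Load 2 — uniform load w=-14 kN/m over full span:
  M_2 = wx(L-x)/2 = (-14)·(16/5)·(4-(16/5))/2 = -448/25 kN·m
Load 3 — point force P=-19 kN at a=2 m (b=L-a=2):
  M_3 = Pa(L-x)/L  [x>a] = (-19)·2·(4-(16/5))/4 = -38/5 kN·m
Superposition: M = Σ M_i = -1462/125 kN·m ≈ -11.696000 kN·m

M(16/5) = -1462/125 kN·m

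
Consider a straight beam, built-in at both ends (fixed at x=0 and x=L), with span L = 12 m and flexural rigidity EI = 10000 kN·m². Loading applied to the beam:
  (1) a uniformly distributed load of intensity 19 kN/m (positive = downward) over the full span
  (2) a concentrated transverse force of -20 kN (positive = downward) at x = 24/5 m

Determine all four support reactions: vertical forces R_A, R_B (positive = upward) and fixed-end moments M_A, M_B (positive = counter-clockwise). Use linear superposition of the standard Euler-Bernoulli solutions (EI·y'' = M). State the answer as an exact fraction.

R_A = 2526/25 kN, M_A = 4836/25 kN·m, R_B = 2674/25 kN, M_B = -5124/25 kN·m

Load 1 — uniform load w=19 kN/m over full span:
  R_A = wL/2 = 19·12/2 = 114 kN
  M_A = wL²/12 = 19·12²/12 = 228 kN·m
  R_B = wL/2 = 19·12/2 = 114 kN
  M_B = -wL²/12 = -19·12²/12 = -228 kN·m
Load 2 — point force P=-20 kN at a=24/5 m (b=L-a=36/5):
  R_A = Pb²(3a+b)/L³ = (-20)·(36/5)²·(3·(24/5)+(36/5))/12³ = -324/25 kN
  M_A = Pab²/L² = (-20)·(24/5)·(36/5)²/12² = -864/25 kN·m
  R_B = Pa²(a+3b)/L³ = (-20)·(24/5)²·((24/5)+3·(36/5))/12³ = -176/25 kN
  M_B = -Pa²b/L² = -(-20)·(24/5)²·(36/5)/12² = 576/25 kN·m
Superposition: R_A = 2526/25 kN, M_A = 4836/25 kN·m, R_B = 2674/25 kN, M_B = -5124/25 kN·m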